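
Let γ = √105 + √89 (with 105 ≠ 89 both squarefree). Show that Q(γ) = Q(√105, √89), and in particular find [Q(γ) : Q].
[Q(γ) : Q] = 4 (equivalently, Q(γ) = Q(√105, √89))

Obviously Q(γ) ⊆ Q(√105, √89), and [Q(√105, √89):Q] = 4 (since 105, 89 are distinct squarefree integers > 1 with 9345 not a perfect square). To show equality we compute the minimal polynomial of γ. From γ = √105 + √89: γ^2 = 105 + 2√(9345) + 89 = 194 + 2√(9345), so γ^2 - 194 = 2√(9345); squaring, (γ^2 - 194)^2 = 4·9345, i.e. γ^4 - 388γ^2 + 37636 - 37380 = 0, i.e. γ^4 - 388γ^2 + 256 = 0. So γ is a root of x^4 - 388x^2 + 256. This polynomial is irreducible over Q: it has no rational root (each ±√105 ± √89 is irrational), and any factorization into two quadratics over Q would force √(9345) ∈ Q (pairing opposite roots) or √105, √89 ∈ Q (other pairings), all impossible. Hence [Q(γ):Q] = 4 = [Q(√105, √89):Q], so Q(γ) = Q(√105, √89).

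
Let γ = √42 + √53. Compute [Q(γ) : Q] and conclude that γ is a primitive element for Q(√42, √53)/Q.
[Q(γ) : Q] = 4 (equivalently, Q(γ) = Q(√42, √53))

Obviously Q(γ) ⊆ Q(√42, √53), and [Q(√42, √53):Q] = 4 (since 42, 53 are distinct squarefree integers > 1 with 2226 not a perfect square). To show equality we compute the minimal polynomial of γ. From γ = √42 + √53: γ^2 = 42 + 2√(2226) + 53 = 95 + 2√(2226), so γ^2 - 95 = 2√(2226); squaring, (γ^2 - 95)^2 = 4·2226, i.e. γ^4 - 190γ^2 + 9025 - 8904 = 0, i.e. γ^4 - 190γ^2 + 121 = 0. So γ is a root of x^4 - 190x^2 + 121. This polynomial is irreducible over Q: it has no rational root (each ±√42 ± √53 is irrational), and any factorization into two quadratics over Q would force √(2226) ∈ Q (pairing opposite roots) or √42, √53 ∈ Q (other pairings), all impossible. Hence [Q(γ):Q] = 4 = [Q(√42, √53):Q], so Q(γ) = Q(√42, √53).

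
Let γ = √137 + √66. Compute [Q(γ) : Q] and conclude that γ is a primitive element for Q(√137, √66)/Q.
[Q(γ) : Q] = 4 (equivalently, Q(γ) = Q(√137, √66))

Obviously Q(γ) ⊆ Q(√137, √66), and [Q(√137, √66):Q] = 4 (since 137, 66 are distinct squarefree integers > 1 with 9042 not a perfect square). To show equality we compute the minimal polynomial of γ. From γ = √137 + √66: γ^2 = 137 + 2√(9042) + 66 = 203 + 2√(9042), so γ^2 - 203 = 2√(9042); squaring, (γ^2 - 203)^2 = 4·9042, i.e. γ^4 - 406γ^2 + 41209 - 36168 = 0, i.e. γ^4 - 406γ^2 + 5041 = 0. So γ is a root of x^4 - 406x^2 + 5041. This polynomial is irreducible over Q: it has no rational root (each ±√137 ± √66 is irrational), and any factorization into two quadratics over Q would force √(9042) ∈ Q (pairing opposite roots) or √137, √66 ∈ Q (other pairings), all impossible. Hence [Q(γ):Q] = 4 = [Q(√137, √66):Q], so Q(γ) = Q(√137, √66).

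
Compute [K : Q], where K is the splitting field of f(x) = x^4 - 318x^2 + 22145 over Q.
[K : Q] = 4

Solving the quadratic in x^2: x^2 = (318 ± √(318^2 - 4·22145))/2 = (318 ± √12544)/2 = (318 ± 112)/2, giving x^2 = 215 or x^2 = 103. So f(x) = (x^2 - 215)(x^2 - 103) and the roots of f are ±√215, ±√103. Hence the splitting field is K = Q(√215, √103). Since 215 and 103 are distinct squarefree integers > 1, their product 22145 is not a perfect square, so √103 ∉ Q(√215). By the tower law [K:Q] = [Q(√215,√103):Q(√215)] · [Q(√215):Q] = 2 · 2 = 4.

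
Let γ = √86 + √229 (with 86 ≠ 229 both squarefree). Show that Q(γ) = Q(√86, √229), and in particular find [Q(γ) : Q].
[Q(γ) : Q] = 4 (equivalently, Q(γ) = Q(√86, √229))

Obviously Q(γ) ⊆ Q(√86, √229), and [Q(√86, √229):Q] = 4 (since 86, 229 are distinct squarefree integers > 1 with 19694 not a perfect square). To show equality we compute the minimal polynomial of γ. From γ = √86 + √229: γ^2 = 86 + 2√(19694) + 229 = 315 + 2√(19694), so γ^2 - 315 = 2√(19694); squaring, (γ^2 - 315)^2 = 4·19694, i.e. γ^4 - 630γ^2 + 99225 - 78776 = 0, i.e. γ^4 - 630γ^2 + 20449 = 0. So γ is a root of x^4 - 630x^2 + 20449. This polynomial is irreducible over Q: it has no rational root (each ±√86 ± √229 is irrational), and any factorization into two quadratics over Q would force √(19694) ∈ Q (pairing opposite roots) or √86, √229 ∈ Q (other pairings), all impossible. Hence [Q(γ):Q] = 4 = [Q(√86, √229):Q], so Q(γ) = Q(√86, √229).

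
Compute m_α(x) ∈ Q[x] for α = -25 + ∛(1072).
m_α(x) = x^3 + 75x^2 + 1875x + 14553

Set β = α + 25 = ∛(1072), so β^3 = 1072. Then (α + 25)^3 - 1072 = 0, i.e. α is a root of g(x) = (x + 25)^3 - 1072 = x^3 + 75x^2 + 1875x + 14553. Since g(x) = h(x + 25) where h(x) = x^3 - 1072, and h is irreducible over Q (because 1072 is not a perfect cube, so h has no rational root, and a monic cubic with no rational root is irreducible), g is also irreducible (irreducibility is preserved under the substitution x → x + 25). Hence m_α(x) = x^3 + 75x^2 + 1875x + 14553.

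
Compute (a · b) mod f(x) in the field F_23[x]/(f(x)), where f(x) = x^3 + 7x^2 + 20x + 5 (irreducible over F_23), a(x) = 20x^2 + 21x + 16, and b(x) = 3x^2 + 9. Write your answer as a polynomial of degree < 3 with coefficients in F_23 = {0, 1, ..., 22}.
a · b ≡ 9x^2 + 14x + 20 (mod f(x))

Multiply in F_23[x]: a(x)·b(x) = (20x^2 + 21x + 16)·(3x^2 + 9) = 14x^4 + 17x^3 + 21x^2 + 5x + 6. This has degree ≥ 3, so divide by f(x) over F_23: 14x^4 + 17x^3 + 21x^2 + 5x + 6 = (14x + 11)·(x^3 + 7x^2 + 20x + 5) + (9x^2 + 14x + 20). Hence a·b ≡ 9x^2 + 14x + 20 (mod f). (F_23[x]/(f) is a field with 23^3 = 12167 elements since f is irreducible of degree 3.)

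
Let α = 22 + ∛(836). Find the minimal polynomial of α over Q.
m_α(x) = x^3 - 66x^2 + 1452x - 11484

Set β = α - 22 = ∛(836), so β^3 = 836. Then (α - 22)^3 - 836 = 0, i.e. α is a root of g(x) = (x - 22)^3 - 836 = x^3 - 66x^2 + 1452x - 11484. Since g(x) = h(x - 22) where h(x) = x^3 - 836, and h is irreducible over Q (because 836 is not a perfect cube, so h has no rational root, and a monic cubic with no rational root is irreducible), g is also irreducible (irreducibility is preserved under the substitution x → x - 22). Hence m_α(x) = x^3 - 66x^2 + 1452x - 11484.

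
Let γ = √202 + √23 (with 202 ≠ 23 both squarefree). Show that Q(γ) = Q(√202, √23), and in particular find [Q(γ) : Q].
[Q(γ) : Q] = 4 (equivalently, Q(γ) = Q(√202, √23))

Obviously Q(γ) ⊆ Q(√202, √23), and [Q(√202, √23):Q] = 4 (since 202, 23 are distinct squarefree integers > 1 with 4646 not a perfect square). To show equality we compute the minimal polynomial of γ. From γ = √202 + √23: γ^2 = 202 + 2√(4646) + 23 = 225 + 2√(4646), so γ^2 - 225 = 2√(4646); squaring, (γ^2 - 225)^2 = 4·4646, i.e. γ^4 - 450γ^2 + 50625 - 18584 = 0, i.e. γ^4 - 450γ^2 + 32041 = 0. So γ is a root of x^4 - 450x^2 + 32041. This polynomial is irreducible over Q: it has no rational root (each ±√202 ± √23 is irrational), and any factorization into two quadratics over Q would force √(4646) ∈ Q (pairing opposite roots) or √202, √23 ∈ Q (other pairings), all impossible. Hence [Q(γ):Q] = 4 = [Q(√202, √23):Q], so Q(γ) = Q(√202, √23).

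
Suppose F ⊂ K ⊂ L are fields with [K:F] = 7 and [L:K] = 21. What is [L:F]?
[L:F] = 147

The tower law says that for any tower of field extensions F ⊂ K ⊂ L with finite degrees, [L:F] = [L:K] · [K:F]. Here this gives [L:F] = 21 · 7 = 147.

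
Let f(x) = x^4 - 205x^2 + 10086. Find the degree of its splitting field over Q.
[K : Q] = 4

Solving the quadratic in x^2: x^2 = (205 ± √(205^2 - 4·10086))/2 = (205 ± √1681)/2 = (205 ± 41)/2, giving x^2 = 82 or x^2 = 123. So f(x) = (x^2 - 82)(x^2 - 123) and the roots of f are ±√82, ±√123. Hence the splitting field is K = Q(√82, √123). Since 82 and 123 are distinct squarefree integers > 1, their product 10086 is not a perfect square, so √123 ∉ Q(√82). By the tower law [K:Q] = [Q(√82,√123):Q(√82)] · [Q(√82):Q] = 2 · 2 = 4.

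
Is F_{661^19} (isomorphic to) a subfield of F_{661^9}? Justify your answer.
No: F_{661^19} is not a subfield of F_{661^9}

F_{p^m} embeds in F_{p^n} iff m | n. Here 19 ∤ 9 (since 9 = 0·19 + 9 with remainder 9 ≠ 0), so F_{661^19} is not a subfield of F_{661^9}. Equivalently: if it were, the tower law would give 19 = [F_{661^19}:F_661] dividing [F_{661^9}:F_661] = 9, contradiction.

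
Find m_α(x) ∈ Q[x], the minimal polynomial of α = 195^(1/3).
m_α(x) = x^3 - 195

α satisfies α^3 = 195, so x^3 - 195 annihilates α. By the rational root test, a rational root p/q (in lowest terms) of x^3 - 195 would satisfy p^3 = 195 q^3, forcing q = 1 and p^3 = 195; but 195 is not a perfect cube, contradiction. A monic cubic over Q with no rational root is irreducible (any nontrivial factorization would include a linear factor). Hence x^3 - 195 is the minimal polynomial of α, and in particular [Q(α):Q] = 3.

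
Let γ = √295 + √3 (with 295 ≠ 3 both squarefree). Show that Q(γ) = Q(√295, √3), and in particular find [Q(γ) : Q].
[Q(γ) : Q] = 4 (equivalently, Q(γ) = Q(√295, √3))

Obviously Q(γ) ⊆ Q(√295, √3), and [Q(√295, √3):Q] = 4 (since 295, 3 are distinct squarefree integers > 1 with 885 not a perfect square). To show equality we compute the minimal polynomial of γ. From γ = √295 + √3: γ^2 = 295 + 2√(885) + 3 = 298 + 2√(885), so γ^2 - 298 = 2√(885); squaring, (γ^2 - 298)^2 = 4·885, i.e. γ^4 - 596γ^2 + 88804 - 3540 = 0, i.e. γ^4 - 596γ^2 + 85264 = 0. So γ is a root of x^4 - 596x^2 + 85264. This polynomial is irreducible over Q: it has no rational root (each ±√295 ± √3 is irrational), and any factorization into two quadratics over Q would force √(885) ∈ Q (pairing opposite roots) or √295, √3 ∈ Q (other pairings), all impossible. Hence [Q(γ):Q] = 4 = [Q(√295, √3):Q], so Q(γ) = Q(√295, √3).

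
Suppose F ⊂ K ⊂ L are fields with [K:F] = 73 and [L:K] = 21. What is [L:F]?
[L:F] = 1533

The tower law says that for any tower of field extensions F ⊂ K ⊂ L with finite degrees, [L:F] = [L:K] · [K:F]. Here this gives [L:F] = 21 · 73 = 1533.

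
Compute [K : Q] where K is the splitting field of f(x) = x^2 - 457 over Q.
[K : Q] = 2

f(x) = x^2 - 457 factors as (x - √457)(x + √457). The splitting field is K = Q(√457). Since 457 is squarefree and > 1, it is not a perfect square, so x^2 - 457 is irreducible over Q and [Q(√457) : Q] = 2. Hence [K : Q] = 2.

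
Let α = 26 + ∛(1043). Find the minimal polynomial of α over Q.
m_α(x) = x^3 - 78x^2 + 2028x - 18619

Set β = α - 26 = ∛(1043), so β^3 = 1043. Then (α - 26)^3 - 1043 = 0, i.e. α is a root of g(x) = (x - 26)^3 - 1043 = x^3 - 78x^2 + 2028x - 18619. Since g(x) = h(x - 26) where h(x) = x^3 - 1043, and h is irreducible over Q (because 1043 is not a perfect cube, so h has no rational root, and a monic cubic with no rational root is irreducible), g is also irreducible (irreducibility is preserved under the substitution x → x - 26). Hence m_α(x) = x^3 - 78x^2 + 2028x - 18619.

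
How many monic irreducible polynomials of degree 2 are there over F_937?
There are 438516 monic irreducible polynomials of degree 2 over F_937

Each element of F_{937^2} that lies in no proper subfield is a root of exactly one monic irreducible of degree 2 over F_937, and each such polynomial has 2 distinct roots in F_{937^2}. By Möbius inversion the count is N_937(2) = (1/2) Σ_{d|2} μ(2/d) · 937^d = (1/2)(μ(2)·937^1 + μ(1)·937^2) = 877032/2 = 438516.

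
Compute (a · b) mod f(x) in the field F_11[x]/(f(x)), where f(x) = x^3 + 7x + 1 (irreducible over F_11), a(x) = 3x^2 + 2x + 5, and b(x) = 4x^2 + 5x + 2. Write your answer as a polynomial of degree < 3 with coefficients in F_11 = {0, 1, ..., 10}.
a · b ≡ 7x^2 + 10x + 9 (mod f(x))

Multiply in F_11[x]: a(x)·b(x) = (3x^2 + 2x + 5)·(4x^2 + 5x + 2) = x^4 + x^3 + 3x^2 + 7x + 10. This has degree ≥ 3, so divide by f(x) over F_11: x^4 + x^3 + 3x^2 + 7x + 10 = (x + 1)·(x^3 + 7x + 1) + (7x^2 + 10x + 9). Hence a·b ≡ 7x^2 + 10x + 9 (mod f). (F_11[x]/(f) is a field with 11^3 = 1331 elements since f is irreducible of degree 3.)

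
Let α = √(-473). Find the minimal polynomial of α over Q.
m_α(x) = x^2 + 473

α satisfies α^2 + 473 = 0, so x^2 + 473 annihilates α. Since d = -473 is squarefree and ≠ 1, it is not a perfect square in Q, so x^2 + 473 has no rational root and is therefore irreducible over Q (a degree-2 polynomial over a field is irreducible iff it has no root). Hence m_α(x) = x^2 + 473.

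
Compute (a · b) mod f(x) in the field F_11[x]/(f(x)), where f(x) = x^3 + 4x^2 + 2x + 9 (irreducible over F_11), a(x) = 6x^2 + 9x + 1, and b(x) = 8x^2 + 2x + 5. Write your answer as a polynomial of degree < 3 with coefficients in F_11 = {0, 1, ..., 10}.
a · b ≡ 7x^2 + 7x + 9 (mod f(x))

Multiply in F_11[x]: a(x)·b(x) = (6x^2 + 9x + 1)·(8x^2 + 2x + 5) = 4x^4 + 7x^3 + x^2 + 3x + 5. This has degree ≥ 3, so divide by f(x) over F_11: 4x^4 + 7x^3 + x^2 + 3x + 5 = (4x + 2)·(x^3 + 4x^2 + 2x + 9) + (7x^2 + 7x + 9). Hence a·b ≡ 7x^2 + 7x + 9 (mod f). (F_11[x]/(f) is a field with 11^3 = 1331 elements since f is irreducible of degree 3.)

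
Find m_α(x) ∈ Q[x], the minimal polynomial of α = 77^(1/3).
m_α(x) = x^3 - 77

α satisfies α^3 = 77, so x^3 - 77 annihilates α. By the rational root test, a rational root p/q (in lowest terms) of x^3 - 77 would satisfy p^3 = 77 q^3, forcing q = 1 and p^3 = 77; but 77 is not a perfect cube, contradiction. A monic cubic over Q with no rational root is irreducible (any nontrivial factorization would include a linear factor). Hence x^3 - 77 is the minimal polynomial of α, and in particular [Q(α):Q] = 3.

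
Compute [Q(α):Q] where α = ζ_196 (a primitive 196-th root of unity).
[Q(α):Q] = 84

The minimal polynomial of ζ_196 over Q is the 196-th cyclotomic polynomial Φ_196(x), which is irreducible over Q and has degree φ(196) = 84. Hence [Q(α):Q] = φ(196) = 84.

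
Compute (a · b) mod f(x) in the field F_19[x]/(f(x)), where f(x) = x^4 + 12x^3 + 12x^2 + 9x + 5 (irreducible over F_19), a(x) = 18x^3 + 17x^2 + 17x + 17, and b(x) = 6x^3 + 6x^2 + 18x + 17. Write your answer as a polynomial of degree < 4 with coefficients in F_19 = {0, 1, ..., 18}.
a · b ≡ 16x + 16 (mod f(x))

Multiply in F_19[x]: a(x)·b(x) = (18x^3 + 17x^2 + 17x + 17)·(6x^3 + 6x^2 + 18x + 17) = 13x^6 + x^5 + 15x^4 + 18x^3 + 13x^2 + 6x + 4. This has degree ≥ 4, so divide by f(x) over F_19: 13x^6 + x^5 + 15x^4 + 18x^3 + 13x^2 + 6x + 4 = (13x^2 + 16x + 9)·(x^4 + 12x^3 + 12x^2 + 9x + 5) + (16x + 16). Hence a·b ≡ 16x + 16 (mod f). (F_19[x]/(f) is a field with 19^4 = 130321 elements since f is irreducible of degree 4.)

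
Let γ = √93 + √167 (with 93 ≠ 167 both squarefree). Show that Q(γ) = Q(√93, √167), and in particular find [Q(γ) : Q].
[Q(γ) : Q] = 4 (equivalently, Q(γ) = Q(√93, √167))

Obviously Q(γ) ⊆ Q(√93, √167), and [Q(√93, √167):Q] = 4 (since 93, 167 are distinct squarefree integers > 1 with 15531 not a perfect square). To show equality we compute the minimal polynomial of γ. From γ = √93 + √167: γ^2 = 93 + 2√(15531) + 167 = 260 + 2√(15531), so γ^2 - 260 = 2√(15531); squaring, (γ^2 - 260)^2 = 4·15531, i.e. γ^4 - 520γ^2 + 67600 - 62124 = 0, i.e. γ^4 - 520γ^2 + 5476 = 0. So γ is a root of x^4 - 520x^2 + 5476. This polynomial is irreducible over Q: it has no rational root (each ±√93 ± √167 is irrational), and any factorization into two quadratics over Q would force √(15531) ∈ Q (pairing opposite roots) or √93, √167 ∈ Q (other pairings), all impossible. Hence [Q(γ):Q] = 4 = [Q(√93, √167):Q], so Q(γ) = Q(√93, √167).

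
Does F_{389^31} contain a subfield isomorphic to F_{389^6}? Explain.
No: F_{389^6} is not a subfield of F_{389^31}

F_{p^m} embeds in F_{p^n} iff m | n. Here 6 ∤ 31 (since 31 = 5·6 + 1 with remainder 1 ≠ 0), so F_{389^6} is not a subfield of F_{389^31}. Equivalently: if it were, the tower law would give 6 = [F_{389^6}:F_389] dividing [F_{389^31}:F_389] = 31, contradiction.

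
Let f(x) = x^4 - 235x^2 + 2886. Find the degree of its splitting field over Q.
[K : Q] = 4

Solving the quadratic in x^2: x^2 = (235 ± √(235^2 - 4·2886))/2 = (235 ± √43681)/2 = (235 ± 209)/2, giving x^2 = 222 or x^2 = 13. So f(x) = (x^2 - 222)(x^2 - 13) and the roots of f are ±√222, ±√13. Hence the splitting field is K = Q(√222, √13). Since 222 and 13 are distinct squarefree integers > 1, their product 2886 is not a perfect square, so √13 ∉ Q(√222). By the tower law [K:Q] = [Q(√222,√13):Q(√222)] · [Q(√222):Q] = 2 · 2 = 4.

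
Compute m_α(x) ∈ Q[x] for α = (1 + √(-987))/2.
m_α(x) = x^2 - x + 247

From 2α - 1 = √(-987), squaring gives (2α - 1)^2 = -987, i.e. 4α^2 - 4α + 1 = -987, so α^2 - α + (1 + 987)/4 = 0. Since -987 ≡ 1 (mod 4), (1 + 987)/4 = 247 ∈ Z. The polynomial x^2 - x + 247 has discriminant 1 - 4·(247) = -987, which is not a perfect square in Q (d = -987 is squarefree and ≠ 1), so x^2 - x + 247 is irreducible over Q. It is the minimal polynomial of α.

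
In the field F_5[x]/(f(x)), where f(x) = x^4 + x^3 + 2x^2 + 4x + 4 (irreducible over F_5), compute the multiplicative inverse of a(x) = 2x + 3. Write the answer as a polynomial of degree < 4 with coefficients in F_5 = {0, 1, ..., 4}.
a(x)^(-1) ≡ x^3 + 2x^2 + 4x + 3 (mod f(x))

Since f is irreducible over F_5, F_5[x]/(f) is a field and a(x) ≠ 0 has an inverse. Apply the extended Euclidean algorithm to f(x) and a(x) in F_5[x]: f(x) = (3x^3 + x^2 + 2x + 4)·a(x) + (2). The last nonzero remainder is the constant 2 = gcd(f, a) in F_5. Back-substituting through the division chain expresses 2 = s(x)·a(x) + t(x)·f(x) with s(x) ≡ 2x^3 + 4x^2 + 3x + 1 (mod f), so (2x^3 + 4x^2 + 3x + 1)·a(x) ≡ 2 (mod f). Multiplying by 2^(-1) ≡ 3 in F_5 gives a(x)^(-1) ≡ 3·(2x^3 + 4x^2 + 3x + 1) ≡ x^3 + 2x^2 + 4x + 3 (mod f). Check: (2x + 3)·(x^3 + 2x^2 + 4x + 3) = 2x^4 + 2x^3 + 4x^2 + 3x + 4 ≡ 1 (mod x^4 + x^3 + 2x^2 + 4x + 4).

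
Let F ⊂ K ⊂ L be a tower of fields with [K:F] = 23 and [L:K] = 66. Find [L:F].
[L:F] = 1518

The tower law says that for any tower of field extensions F ⊂ K ⊂ L with finite degrees, [L:F] = [L:K] · [K:F]. Here this gives [L:F] = 66 · 23 = 1518.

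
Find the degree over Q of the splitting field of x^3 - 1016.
[K : Q] = 6

The roots of x^3 - 1016 are ∛1016, ω∛1016, ω^2∛1016 where ω = e^(2πi/3) is a primitive cube root of unity, so K = Q(∛1016, ω). Now [Q(∛1016):Q] = 3 (since 1016 is not a perfect cube, x^3 - 1016 is irreducible) and [Q(ω):Q] = 2. Both 2 and 3 divide [K:Q], and [K:Q] ≤ 3·2 = 6, so [K:Q] = 6. (Equivalently: Q(∛1016) ⊂ R but ω ∉ R, so [K : Q(∛1016)] = 2.)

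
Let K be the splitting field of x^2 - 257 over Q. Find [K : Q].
[K : Q] = 2

f(x) = x^2 - 257 factors as (x - √257)(x + √257). The splitting field is K = Q(√257). Since 257 is squarefree and > 1, it is not a perfect square, so x^2 - 257 is irreducible over Q and [Q(√257) : Q] = 2. Hence [K : Q] = 2.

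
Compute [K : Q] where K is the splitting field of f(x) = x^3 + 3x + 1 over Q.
[K : Q] = 6

By the rational root test, any rational root of the monic integer polynomial f(x) = x^3 + 3x + 1 must be an integer dividing the constant term 1, i.e. one of ±{1}. Evaluating: f(1) = 5, f(-1) = -3; none is 0, so f has no rational root and is therefore irreducible over Q (a cubic with no linear factor over a field is irreducible). For an irreducible cubic, the Galois group is A_3 or S_3 according as the discriminant disc(f) = -4a^3 - 27b^2 = -4·(3)^3 - 27·(1)^2 = -135 is or is not a square in Q. Here disc(f) = -135 is not a perfect square in Q, so the Galois group of f over Q is not contained in A_3 and must be all of S_3. The splitting field has degree |S_3| = 6 over Q, so [K : Q] = 6.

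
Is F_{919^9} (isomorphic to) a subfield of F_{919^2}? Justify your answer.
No: F_{919^9} is not a subfield of F_{919^2}

F_{p^m} embeds in F_{p^n} iff m | n. Here 9 ∤ 2 (since 2 = 0·9 + 2 with remainder 2 ≠ 0), so F_{919^9} is not a subfield of F_{919^2}. Equivalently: if it were, the tower law would give 9 = [F_{919^9}:F_919] dividing [F_{919^2}:F_919] = 2, contradiction.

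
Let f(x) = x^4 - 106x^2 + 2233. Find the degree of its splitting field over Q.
[K : Q] = 4

Solving the quadratic in x^2: x^2 = (106 ± √(106^2 - 4·2233))/2 = (106 ± √2304)/2 = (106 ± 48)/2, giving x^2 = 77 or x^2 = 29. So f(x) = (x^2 - 77)(x^2 - 29) and the roots of f are ±√77, ±√29. Hence the splitting field is K = Q(√77, √29). Since 77 and 29 are distinct squarefree integers > 1, their product 2233 is not a perfect square, so √29 ∉ Q(√77). By the tower law [K:Q] = [Q(√77,√29):Q(√77)] · [Q(√77):Q] = 2 · 2 = 4.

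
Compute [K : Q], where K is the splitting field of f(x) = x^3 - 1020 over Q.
[K : Q] = 6

The roots of x^3 - 1020 are ∛1020, ω∛1020, ω^2∛1020 where ω = e^(2πi/3) is a primitive cube root of unity, so K = Q(∛1020, ω). Now [Q(∛1020):Q] = 3 (since 1020 is not a perfect cube, x^3 - 1020 is irreducible) and [Q(ω):Q] = 2. Both 2 and 3 divide [K:Q], and [K:Q] ≤ 3·2 = 6, so [K:Q] = 6. (Equivalently: Q(∛1020) ⊂ R but ω ∉ R, so [K : Q(∛1020)] = 2.)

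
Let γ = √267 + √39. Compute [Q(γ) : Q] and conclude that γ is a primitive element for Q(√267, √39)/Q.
[Q(γ) : Q] = 4 (equivalently, Q(γ) = Q(√267, √39))

Obviously Q(γ) ⊆ Q(√267, √39), and [Q(√267, √39):Q] = 4 (since 267, 39 are distinct squarefree integers > 1 with 10413 not a perfect square). To show equality we compute the minimal polynomial of γ. From γ = √267 + √39: γ^2 = 267 + 2√(10413) + 39 = 306 + 2√(10413), so γ^2 - 306 = 2√(10413); squaring, (γ^2 - 306)^2 = 4·10413, i.e. γ^4 - 612γ^2 + 93636 - 41652 = 0, i.e. γ^4 - 612γ^2 + 51984 = 0. So γ is a root of x^4 - 612x^2 + 51984. This polynomial is irreducible over Q: it has no rational root (each ±√267 ± √39 is irrational), and any factorization into two quadratics over Q would force √(10413) ∈ Q (pairing opposite roots) or √267, √39 ∈ Q (other pairings), all impossible. Hence [Q(γ):Q] = 4 = [Q(√267, √39):Q], so Q(γ) = Q(√267, √39).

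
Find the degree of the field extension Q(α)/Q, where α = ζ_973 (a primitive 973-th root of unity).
[Q(α):Q] = 828

The minimal polynomial of ζ_973 over Q is the 973-th cyclotomic polynomial Φ_973(x), which is irreducible over Q and has degree φ(973) = 828. Hence [Q(α):Q] = φ(973) = 828.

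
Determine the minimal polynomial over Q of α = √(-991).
m_α(x) = x^2 + 991

α satisfies α^2 + 991 = 0, so x^2 + 991 annihilates α. Since d = -991 is squarefree and ≠ 1, it is not a perfect square in Q, so x^2 + 991 has no rational root and is therefore irreducible over Q (a degree-2 polynomial over a field is irreducible iff it has no root). Hence m_α(x) = x^2 + 991.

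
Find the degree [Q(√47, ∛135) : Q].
[Q(√47, ∛135) : Q] = 6

Let L = Q(√47, ∛135). Since Q(√47) ⊂ L and [Q(√47):Q] = 2, the tower law gives 2 | [L:Q]. Likewise Q(∛135) ⊂ L with [Q(∛135):Q] = 3 (because 135 is not a perfect cube), so 3 | [L:Q]. As gcd(2,3) = 1, [L:Q] is divisible by 6. Conversely L is generated over Q by √47 and ∛135, so [L:Q] ≤ 2·3 = 6. Therefore [Q(√47, ∛135) : Q] = 6.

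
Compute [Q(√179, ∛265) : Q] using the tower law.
[Q(√179, ∛265) : Q] = 6

Let L = Q(√179, ∛265). Since Q(√179) ⊂ L and [Q(√179):Q] = 2, the tower law gives 2 | [L:Q]. Likewise Q(∛265) ⊂ L with [Q(∛265):Q] = 3 (because 265 is not a perfect cube), so 3 | [L:Q]. As gcd(2,3) = 1, [L:Q] is divisible by 6. Conversely L is generated over Q by √179 and ∛265, so [L:Q] ≤ 2·3 = 6. Therefore [Q(√179, ∛265) : Q] = 6.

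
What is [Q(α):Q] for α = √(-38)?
[Q(α):Q] = 2

[Q(α):Q] equals the degree of the minimal polynomial of α. Here α^2 = -38 and x^2 + 38 is irreducible (d = -38 is squarefree, ≠ 1, hence not a square), so deg(m_α) = 2. Thus [Q(α):Q] = 2.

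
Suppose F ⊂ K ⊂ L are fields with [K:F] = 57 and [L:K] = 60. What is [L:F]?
[L:F] = 3420

The tower law says that for any tower of field extensions F ⊂ K ⊂ L with finite degrees, [L:F] = [L:K] · [K:F]. Here this gives [L:F] = 60 · 57 = 3420.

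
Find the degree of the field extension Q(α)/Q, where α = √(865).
[Q(α):Q] = 2

[Q(α):Q] equals the degree of the minimal polynomial of α. Here α^2 = 865 and x^2 - 865 is irreducible (d = 865 is squarefree, ≠ 1, hence not a square), so deg(m_α) = 2. Thus [Q(α):Q] = 2.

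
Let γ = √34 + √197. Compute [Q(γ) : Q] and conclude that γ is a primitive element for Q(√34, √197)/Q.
[Q(γ) : Q] = 4 (equivalently, Q(γ) = Q(√34, √197))

Obviously Q(γ) ⊆ Q(√34, √197), and [Q(√34, √197):Q] = 4 (since 34, 197 are distinct squarefree integers > 1 with 6698 not a perfect square). To show equality we compute the minimal polynomial of γ. From γ = √34 + √197: γ^2 = 34 + 2√(6698) + 197 = 231 + 2√(6698), so γ^2 - 231 = 2√(6698); squaring, (γ^2 - 231)^2 = 4·6698, i.e. γ^4 - 462γ^2 + 53361 - 26792 = 0, i.e. γ^4 - 462γ^2 + 26569 = 0. So γ is a root of x^4 - 462x^2 + 26569. This polynomial is irreducible over Q: it has no rational root (each ±√34 ± √197 is irrational), and any factorization into two quadratics over Q would force √(6698) ∈ Q (pairing opposite roots) or √34, √197 ∈ Q (other pairings), all impossible. Hence [Q(γ):Q] = 4 = [Q(√34, √197):Q], so Q(γ) = Q(√34, √197).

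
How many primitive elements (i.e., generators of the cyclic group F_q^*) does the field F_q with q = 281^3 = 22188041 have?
There are φ(22188040) = 7527168 primitive elements

F_q^* is cyclic of order q - 1 = 22188040. A cyclic group of order m has exactly φ(m) generators. Here m = 22188040 = 2^3 · 5 · 7 · 109 · 727, so the number of primitive elements is φ(22188040) = 7527168.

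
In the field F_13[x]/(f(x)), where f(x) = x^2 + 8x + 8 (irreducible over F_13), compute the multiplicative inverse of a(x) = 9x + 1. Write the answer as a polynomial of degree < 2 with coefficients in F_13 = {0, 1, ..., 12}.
a(x)^(-1) ≡ 6x + 4 (mod f(x))

Since f is irreducible over F_13, F_13[x]/(f) is a field and a(x) ≠ 0 has an inverse. Apply the extended Euclidean algorithm to f(x) and a(x) in F_13[x]: f(x) = (3x + 2)·a(x) + (6). The last nonzero remainder is the constant 6 = gcd(f, a) in F_13. Back-substituting through the division chain expresses 6 = s(x)·a(x) + t(x)·f(x) with s(x) ≡ 10x + 11 (mod f), so (10x + 11)·a(x) ≡ 6 (mod f). Multiplying by 6^(-1) ≡ 11 in F_13 gives a(x)^(-1) ≡ 11·(10x + 11) ≡ 6x + 4 (mod f). Check: (9x + 1)·(6x + 4) = 2x^2 + 3x + 4 ≡ 1 (mod x^2 + 8x + 8).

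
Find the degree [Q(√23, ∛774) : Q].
[Q(√23, ∛774) : Q] = 6

Let L = Q(√23, ∛774). Since Q(√23) ⊂ L and [Q(√23):Q] = 2, the tower law gives 2 | [L:Q]. Likewise Q(∛774) ⊂ L with [Q(∛774):Q] = 3 (because 774 is not a perfect cube), so 3 | [L:Q]. As gcd(2,3) = 1, [L:Q] is divisible by 6. Conversely L is generated over Q by √23 and ∛774, so [L:Q] ≤ 2·3 = 6. Therefore [Q(√23, ∛774) : Q] = 6.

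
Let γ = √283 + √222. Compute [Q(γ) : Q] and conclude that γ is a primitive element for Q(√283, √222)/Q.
[Q(γ) : Q] = 4 (equivalently, Q(γ) = Q(√283, √222))

Obviously Q(γ) ⊆ Q(√283, √222), and [Q(√283, √222):Q] = 4 (since 283, 222 are distinct squarefree integers > 1 with 62826 not a perfect square). To show equality we compute the minimal polynomial of γ. From γ = √283 + √222: γ^2 = 283 + 2√(62826) + 222 = 505 + 2√(62826), so γ^2 - 505 = 2√(62826); squaring, (γ^2 - 505)^2 = 4·62826, i.e. γ^4 - 1010γ^2 + 255025 - 251304 = 0, i.e. γ^4 - 1010γ^2 + 3721 = 0. So γ is a root of x^4 - 1010x^2 + 3721. This polynomial is irreducible over Q: it has no rational root (each ±√283 ± √222 is irrational), and any factorization into two quadratics over Q would force √(62826) ∈ Q (pairing opposite roots) or √283, √222 ∈ Q (other pairings), all impossible. Hence [Q(γ):Q] = 4 = [Q(√283, √222):Q], so Q(γ) = Q(√283, √222).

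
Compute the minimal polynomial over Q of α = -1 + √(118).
m_α(x) = x^2 + 2x - 117

From α + 1 = √(118), squaring gives (α + 1)^2 = 118, i.e. α^2 + 2α + 1 = 118, so α^2 + 2α - 117 = 0. The discriminant of x^2 + 2x - 117 is (2)^2 - 4·(-117) = 4 + 468 = 472, and 4·(118) is not a perfect square in Q since 118 is squarefree and ≠ 1. Hence x^2 + 2x - 117 is irreducible over Q and is the minimal polynomial of α.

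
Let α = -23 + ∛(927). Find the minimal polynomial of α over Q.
m_α(x) = x^3 + 69x^2 + 1587x + 11240

Set β = α + 23 = ∛(927), so β^3 = 927. Then (α + 23)^3 - 927 = 0, i.e. α is a root of g(x) = (x + 23)^3 - 927 = x^3 + 69x^2 + 1587x + 11240. Since g(x) = h(x + 23) where h(x) = x^3 - 927, and h is irreducible over Q (because 927 is not a perfect cube, so h has no rational root, and a monic cubic with no rational root is irreducible), g is also irreducible (irreducibility is preserved under the substitution x → x + 23). Hence m_α(x) = x^3 + 69x^2 + 1587x + 11240.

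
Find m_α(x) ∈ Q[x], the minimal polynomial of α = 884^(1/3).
m_α(x) = x^3 - 884

α satisfies α^3 = 884, so x^3 - 884 annihilates α. By the rational root test, a rational root p/q (in lowest terms) of x^3 - 884 would satisfy p^3 = 884 q^3, forcing q = 1 and p^3 = 884; but 884 is not a perfect cube, contradiction. A monic cubic over Q with no rational root is irreducible (any nontrivial factorization would include a linear factor). Hence x^3 - 884 is the minimal polynomial of α, and in particular [Q(α):Q] = 3.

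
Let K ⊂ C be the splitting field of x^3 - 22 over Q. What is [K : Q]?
[K : Q] = 6

The roots of x^3 - 22 are ∛22, ω∛22, ω^2∛22 where ω = e^(2πi/3) is a primitive cube root of unity, so K = Q(∛22, ω). Now [Q(∛22):Q] = 3 (since 22 is not a perfect cube, x^3 - 22 is irreducible) and [Q(ω):Q] = 2. Both 2 and 3 divide [K:Q], and [K:Q] ≤ 3·2 = 6, so [K:Q] = 6. (Equivalently: Q(∛22) ⊂ R but ω ∉ R, so [K : Q(∛22)] = 2.)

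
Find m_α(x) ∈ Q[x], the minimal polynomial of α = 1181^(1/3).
m_α(x) = x^3 - 1181

α satisfies α^3 = 1181, so x^3 - 1181 annihilates α. By the rational root test, a rational root p/q (in lowest terms) of x^3 - 1181 would satisfy p^3 = 1181 q^3, forcing q = 1 and p^3 = 1181; but 1181 is not a perfect cube, contradiction. A monic cubic over Q with no rational root is irreducible (any nontrivial factorization would include a linear factor). Hence x^3 - 1181 is the minimal polynomial of α, and in particular [Q(α):Q] = 3.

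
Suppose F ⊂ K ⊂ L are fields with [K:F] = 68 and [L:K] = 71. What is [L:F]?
[L:F] = 4828

The tower law says that for any tower of field extensions F ⊂ K ⊂ L with finite degrees, [L:F] = [L:K] · [K:F]. Here this gives [L:F] = 71 · 68 = 4828.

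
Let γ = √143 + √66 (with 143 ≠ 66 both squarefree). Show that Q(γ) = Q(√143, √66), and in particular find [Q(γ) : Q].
[Q(γ) : Q] = 4 (equivalently, Q(γ) = Q(√143, √66))

Obviously Q(γ) ⊆ Q(√143, √66), and [Q(√143, √66):Q] = 4 (since 143, 66 are distinct squarefree integers > 1 with 9438 not a perfect square). To show equality we compute the minimal polynomial of γ. From γ = √143 + √66: γ^2 = 143 + 2√(9438) + 66 = 209 + 2√(9438), so γ^2 - 209 = 2√(9438); squaring, (γ^2 - 209)^2 = 4·9438, i.e. γ^4 - 418γ^2 + 43681 - 37752 = 0, i.e. γ^4 - 418γ^2 + 5929 = 0. So γ is a root of x^4 - 418x^2 + 5929. This polynomial is irreducible over Q: it has no rational root (each ±√143 ± √66 is irrational), and any factorization into two quadratics over Q would force √(9438) ∈ Q (pairing opposite roots) or √143, √66 ∈ Q (other pairings), all impossible. Hence [Q(γ):Q] = 4 = [Q(√143, √66):Q], so Q(γ) = Q(√143, √66).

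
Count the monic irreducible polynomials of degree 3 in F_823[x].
There are 185813648 monic irreducible polynomials of degree 3 over F_823

Each element of F_{823^3} that lies in no proper subfield is a root of exactly one monic irreducible of degree 3 over F_823, and each such polynomial has 3 distinct roots in F_{823^3}. By Möbius inversion the count is N_823(3) = (1/3) Σ_{d|3} μ(3/d) · 823^d = (1/3)(μ(3)·823^1 + μ(1)·823^3) = 557440944/3 = 185813648.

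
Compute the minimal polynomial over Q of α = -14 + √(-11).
m_α(x) = x^2 + 28x + 207

From α + 14 = √(-11), squaring gives (α + 14)^2 = -11, i.e. α^2 + 28α + 196 = -11, so α^2 + 28α + 207 = 0. The discriminant of x^2 + 28x + 207 is (28)^2 - 4·(207) = 784 - 828 = -44, and 4·(-11) is not a perfect square in Q since -11 is squarefree and ≠ 1. Hence x^2 + 28x + 207 is irreducible over Q and is the minimal polynomial of α.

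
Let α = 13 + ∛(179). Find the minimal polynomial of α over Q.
m_α(x) = x^3 - 39x^2 + 507x - 2376

Set β = α - 13 = ∛(179), so β^3 = 179. Then (α - 13)^3 - 179 = 0, i.e. α is a root of g(x) = (x - 13)^3 - 179 = x^3 - 39x^2 + 507x - 2376. Since g(x) = h(x - 13) where h(x) = x^3 - 179, and h is irreducible over Q (because 179 is not a perfect cube, so h has no rational root, and a monic cubic with no rational root is irreducible), g is also irreducible (irreducibility is preserved under the substitution x → x - 13). Hence m_α(x) = x^3 - 39x^2 + 507x - 2376.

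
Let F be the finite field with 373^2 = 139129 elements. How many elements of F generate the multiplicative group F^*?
There are φ(139128) = 38400 primitive elements

F_q^* is cyclic of order q - 1 = 139128. A cyclic group of order m has exactly φ(m) generators. Here m = 139128 = 2^3 · 3 · 11 · 17 · 31, so the number of primitive elements is φ(139128) = 38400.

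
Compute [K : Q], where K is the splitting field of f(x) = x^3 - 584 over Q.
[K : Q] = 6

The roots of x^3 - 584 are ∛584, ω∛584, ω^2∛584 where ω = e^(2πi/3) is a primitive cube root of unity, so K = Q(∛584, ω). Now [Q(∛584):Q] = 3 (since 584 is not a perfect cube, x^3 - 584 is irreducible) and [Q(ω):Q] = 2. Both 2 and 3 divide [K:Q], and [K:Q] ≤ 3·2 = 6, so [K:Q] = 6. (Equivalently: Q(∛584) ⊂ R but ω ∉ R, so [K : Q(∛584)] = 2.)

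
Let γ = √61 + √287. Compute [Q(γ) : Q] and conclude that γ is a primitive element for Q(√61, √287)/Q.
[Q(γ) : Q] = 4 (equivalently, Q(γ) = Q(√61, √287))

Obviously Q(γ) ⊆ Q(√61, √287), and [Q(√61, √287):Q] = 4 (since 61, 287 are distinct squarefree integers > 1 with 17507 not a perfect square). To show equality we compute the minimal polynomial of γ. From γ = √61 + √287: γ^2 = 61 + 2√(17507) + 287 = 348 + 2√(17507), so γ^2 - 348 = 2√(17507); squaring, (γ^2 - 348)^2 = 4·17507, i.e. γ^4 - 696γ^2 + 121104 - 70028 = 0, i.e. γ^4 - 696γ^2 + 51076 = 0. So γ is a root of x^4 - 696x^2 + 51076. This polynomial is irreducible over Q: it has no rational root (each ±√61 ± √287 is irrational), and any factorization into two quadratics over Q would force √(17507) ∈ Q (pairing opposite roots) or √61, √287 ∈ Q (other pairings), all impossible. Hence [Q(γ):Q] = 4 = [Q(√61, √287):Q], so Q(γ) = Q(√61, √287).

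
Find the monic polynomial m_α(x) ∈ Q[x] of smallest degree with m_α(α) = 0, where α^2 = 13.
m_α(x) = x^2 - 13

α satisfies α^2 - 13 = 0, so x^2 - 13 annihilates α. Since d = 13 is squarefree and ≠ 1, it is not a perfect square in Q, so x^2 - 13 has no rational root and is therefore irreducible over Q (a degree-2 polynomial over a field is irreducible iff it has no root). Hence m_α(x) = x^2 - 13.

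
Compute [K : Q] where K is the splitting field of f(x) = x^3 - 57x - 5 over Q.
[K : Q] = 6

By the rational root test, any rational root of the monic integer polynomial f(x) = x^3 - 57x - 5 must be an integer dividing the constant term -5, i.e. one of ±{1, 5}. Evaluating: f(1) = -61, f(-1) = 51, f(5) = -165, f(-5) = 155; none is 0, so f has no rational root and is therefore irreducible over Q (a cubic with no linear factor over a field is irreducible). For an irreducible cubic, the Galois group is A_3 or S_3 according as the discriminant disc(f) = -4a^3 - 27b^2 = -4·(-57)^3 - 27·(-5)^2 = 740097 is or is not a square in Q. Here disc(f) = 740097 is not a perfect square in Q, so the Galois group of f over Q is not contained in A_3 and must be all of S_3. The splitting field has degree |S_3| = 6 over Q, so [K : Q] = 6.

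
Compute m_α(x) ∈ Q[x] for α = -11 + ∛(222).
m_α(x) = x^3 + 33x^2 + 363x + 1109

Set β = α + 11 = ∛(222), so β^3 = 222. Then (α + 11)^3 - 222 = 0, i.e. α is a root of g(x) = (x + 11)^3 - 222 = x^3 + 33x^2 + 363x + 1109. Since g(x) = h(x + 11) where h(x) = x^3 - 222, and h is irreducible over Q (because 222 is not a perfect cube, so h has no rational root, and a monic cubic with no rational root is irreducible), g is also irreducible (irreducibility is preserved under the substitution x → x + 11). Hence m_α(x) = x^3 + 33x^2 + 363x + 1109.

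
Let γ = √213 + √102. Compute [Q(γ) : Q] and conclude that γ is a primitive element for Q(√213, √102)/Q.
[Q(γ) : Q] = 4 (equivalently, Q(γ) = Q(√213, √102))

Obviously Q(γ) ⊆ Q(√213, √102), and [Q(√213, √102):Q] = 4 (since 213, 102 are distinct squarefree integers > 1 with 21726 not a perfect square). To show equality we compute the minimal polynomial of γ. From γ = √213 + √102: γ^2 = 213 + 2√(21726) + 102 = 315 + 2√(21726), so γ^2 - 315 = 2√(21726); squaring, (γ^2 - 315)^2 = 4·21726, i.e. γ^4 - 630γ^2 + 99225 - 86904 = 0, i.e. γ^4 - 630γ^2 + 12321 = 0. So γ is a root of x^4 - 630x^2 + 12321. This polynomial is irreducible over Q: it has no rational root (each ±√213 ± √102 is irrational), and any factorization into two quadratics over Q would force √(21726) ∈ Q (pairing opposite roots) or √213, √102 ∈ Q (other pairings), all impossible. Hence [Q(γ):Q] = 4 = [Q(√213, √102):Q], so Q(γ) = Q(√213, √102).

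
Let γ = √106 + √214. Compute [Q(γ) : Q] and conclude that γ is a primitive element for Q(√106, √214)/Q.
[Q(γ) : Q] = 4 (equivalently, Q(γ) = Q(√106, √214))

Obviously Q(γ) ⊆ Q(√106, √214), and [Q(√106, √214):Q] = 4 (since 106, 214 are distinct squarefree integers > 1 with 22684 not a perfect square). To show equality we compute the minimal polynomial of γ. From γ = √106 + √214: γ^2 = 106 + 2√(22684) + 214 = 320 + 2√(22684), so γ^2 - 320 = 2√(22684); squaring, (γ^2 - 320)^2 = 4·22684, i.e. γ^4 - 640γ^2 + 102400 - 90736 = 0, i.e. γ^4 - 640γ^2 + 11664 = 0. So γ is a root of x^4 - 640x^2 + 11664. This polynomial is irreducible over Q: it has no rational root (each ±√106 ± √214 is irrational), and any factorization into two quadratics over Q would force √(22684) ∈ Q (pairing opposite roots) or √106, √214 ∈ Q (other pairings), all impossible. Hence [Q(γ):Q] = 4 = [Q(√106, √214):Q], so Q(γ) = Q(√106, √214).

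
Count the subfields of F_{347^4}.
F_{347^4} has 3 subfields

The subfields of F_{p^n} are exactly the fields F_{p^d} for d | n (each is the fixed field of the unique index-d subgroup of Gal(F_{p^n}/F_p) ≅ Z/nZ). The divisors of n = 4 are {1, 2, 4}, giving 3 subfields: F_{347^1}, F_{347^2}, F_{347^4}.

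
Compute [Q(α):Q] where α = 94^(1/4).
[Q(α):Q] = 4

α is a root of x^4 - 94. By Eisenstein's criterion at the prime p = 2 (which divides the constant term 94 but p^2 = 4 does not, since 94 is squarefree), x^4 - 94 is irreducible over Q. Hence [Q(α):Q] = 4.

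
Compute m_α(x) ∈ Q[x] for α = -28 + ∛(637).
m_α(x) = x^3 + 84x^2 + 2352x + 21315

Set β = α + 28 = ∛(637), so β^3 = 637. Then (α + 28)^3 - 637 = 0, i.e. α is a root of g(x) = (x + 28)^3 - 637 = x^3 + 84x^2 + 2352x + 21315. Since g(x) = h(x + 28) where h(x) = x^3 - 637, and h is irreducible over Q (because 637 is not a perfect cube, so h has no rational root, and a monic cubic with no rational root is irreducible), g is also irreducible (irreducibility is preserved under the substitution x → x + 28). Hence m_α(x) = x^3 + 84x^2 + 2352x + 21315.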